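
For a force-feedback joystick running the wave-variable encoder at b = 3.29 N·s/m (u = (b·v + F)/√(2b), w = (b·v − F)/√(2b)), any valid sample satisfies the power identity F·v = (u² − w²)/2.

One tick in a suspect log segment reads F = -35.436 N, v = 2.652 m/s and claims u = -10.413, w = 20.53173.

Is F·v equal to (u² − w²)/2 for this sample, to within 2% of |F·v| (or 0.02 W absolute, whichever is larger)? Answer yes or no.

F·v = (-35.436)×2.652 = -93.97627 W.
(u² − w²)/2 = (108.43057 − 421.55194)/2 = -156.56068 W.
|Δ| = 62.58441;  2% of max(1, |F·v|) = 1.87953.

no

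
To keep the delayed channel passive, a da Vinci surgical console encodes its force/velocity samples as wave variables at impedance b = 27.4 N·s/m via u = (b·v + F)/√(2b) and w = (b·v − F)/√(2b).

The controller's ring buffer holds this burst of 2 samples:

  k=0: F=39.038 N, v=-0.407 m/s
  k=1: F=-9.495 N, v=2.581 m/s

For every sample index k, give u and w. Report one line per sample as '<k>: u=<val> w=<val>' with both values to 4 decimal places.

0: u=3.7670 w=-6.7799
1: u=8.2705 w=10.8358

k=0: b·v=27.4×(-0.407)=-11.1518; √(2b)=7.4027; u=(-11.1518+39.038)/7.4027=3.7670, w=(-11.1518−39.038)/7.4027=-6.7799
k=1: b·v=27.4×2.581=70.7194; √(2b)=7.4027; u=(70.7194+(-9.495))/7.4027=8.2705, w=(70.7194−(-9.495))/7.4027=10.8358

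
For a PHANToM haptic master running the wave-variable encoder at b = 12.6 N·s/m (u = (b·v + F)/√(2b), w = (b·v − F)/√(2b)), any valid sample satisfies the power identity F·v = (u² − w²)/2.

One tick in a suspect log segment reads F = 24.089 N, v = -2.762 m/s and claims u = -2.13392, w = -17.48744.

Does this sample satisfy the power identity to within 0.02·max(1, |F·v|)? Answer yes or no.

no

F·v = 24.089×(-2.762) = -66.5338 W.
(u² − w²)/2 = (4.5536 − 305.8106)/2 = -150.6285 W.
|Δ| = 84.0947;  2% of max(1, |F·v|) = 1.3307.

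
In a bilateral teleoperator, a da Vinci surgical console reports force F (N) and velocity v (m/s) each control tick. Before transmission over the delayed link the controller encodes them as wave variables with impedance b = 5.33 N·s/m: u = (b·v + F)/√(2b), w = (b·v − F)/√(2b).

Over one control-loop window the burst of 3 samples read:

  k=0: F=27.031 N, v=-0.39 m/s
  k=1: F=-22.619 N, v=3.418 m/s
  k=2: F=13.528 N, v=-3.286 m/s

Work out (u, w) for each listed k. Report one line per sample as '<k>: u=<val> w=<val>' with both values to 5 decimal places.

0: u=7.64244 w=-8.91578
1: u=-1.34797 w=12.50762
2: u=-1.22096 w=-9.50772

k=0: b·v=5.33×(-0.39)=-2.07870; √(2b)=3.26497; u=(-2.07870+27.031)/3.26497=7.64244, w=(-2.07870−27.031)/3.26497=-8.91578
k=1: b·v=5.33×3.418=18.21794; √(2b)=3.26497; u=(18.21794+(-22.619))/3.26497=-1.34797, w=(18.21794−(-22.619))/3.26497=12.50762
k=2: b·v=5.33×(-3.286)=-17.51438; √(2b)=3.26497; u=(-17.51438+13.528)/3.26497=-1.22096, w=(-17.51438−13.528)/3.26497=-9.50772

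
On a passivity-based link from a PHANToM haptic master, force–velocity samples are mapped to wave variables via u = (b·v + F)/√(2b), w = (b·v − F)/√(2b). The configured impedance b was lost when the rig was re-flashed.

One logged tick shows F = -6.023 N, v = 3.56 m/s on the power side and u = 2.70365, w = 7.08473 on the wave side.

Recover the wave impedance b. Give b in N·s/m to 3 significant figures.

b = 3.78 N·s/m

u + w = 9.78838;  u + w = √(2b)·v, so √(2b) = 9.78838/3.56 = 2.74954.
b = (√(2b))²/2 = 7.56000/2 = 3.78000.
(Check via u − w = 2F/√(2b): u − w = -4.38108, 2F/√(2b) = -4.38109.)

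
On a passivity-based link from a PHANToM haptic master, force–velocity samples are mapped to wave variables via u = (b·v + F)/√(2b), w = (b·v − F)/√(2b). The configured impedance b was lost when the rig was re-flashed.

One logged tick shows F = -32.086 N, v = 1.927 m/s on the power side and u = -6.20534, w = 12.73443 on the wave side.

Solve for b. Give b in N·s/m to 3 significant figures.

b = 5.74 N·s/m

u + w = 6.52909;  u + w = √(2b)·v, so √(2b) = 6.52909/1.927 = 3.38821.
b = (√(2b))²/2 = 11.48000/2 = 5.74000.
(Check via u − w = 2F/√(2b): u − w = -18.93977, 2F/√(2b) = -18.93977.)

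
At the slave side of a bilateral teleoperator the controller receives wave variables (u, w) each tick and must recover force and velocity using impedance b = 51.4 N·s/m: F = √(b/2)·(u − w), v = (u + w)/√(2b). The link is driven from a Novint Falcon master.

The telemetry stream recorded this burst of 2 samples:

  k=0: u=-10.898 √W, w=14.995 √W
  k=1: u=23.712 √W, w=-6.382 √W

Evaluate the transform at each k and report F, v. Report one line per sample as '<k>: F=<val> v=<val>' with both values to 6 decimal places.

k=0: u−w=-25.893000, u+w=4.097000; √(b/2)=5.069517, √(2b)=10.139033; F=5.069517×(-25.893)=-131.264997, v=4.097000/10.139033=0.404082
k=1: u−w=30.094000, u+w=17.330000; √(b/2)=5.069517, √(2b)=10.139033; F=5.069517×30.094=152.562037, v=17.330000/10.139033=1.709236

0: F=-131.264997 v=0.404082
1: F=152.562037 v=1.709236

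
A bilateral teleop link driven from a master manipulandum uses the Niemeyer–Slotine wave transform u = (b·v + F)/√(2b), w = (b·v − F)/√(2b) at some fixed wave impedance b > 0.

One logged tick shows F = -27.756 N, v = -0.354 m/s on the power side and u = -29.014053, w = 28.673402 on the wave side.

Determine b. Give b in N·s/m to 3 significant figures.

u + w = -0.340651;  u + w = √(2b)·v, so √(2b) = -0.340651/(-0.354) = 0.962291.
b = (√(2b))²/2 = 0.926004/2 = 0.463002.
(Check via u − w = 2F/√(2b): u − w = -57.687455, 2F/√(2b) = -57.687334.)

b = 0.463 N·s/m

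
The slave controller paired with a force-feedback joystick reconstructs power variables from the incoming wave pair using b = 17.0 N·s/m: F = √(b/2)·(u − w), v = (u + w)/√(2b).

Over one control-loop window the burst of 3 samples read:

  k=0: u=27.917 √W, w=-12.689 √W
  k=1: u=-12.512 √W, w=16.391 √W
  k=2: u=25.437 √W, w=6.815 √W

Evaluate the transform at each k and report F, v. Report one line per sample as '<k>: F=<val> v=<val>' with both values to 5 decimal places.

0: F=118.38582 v=2.61158
1: F=-84.26600 v=0.66524
2: F=54.29199 v=5.53117

k=0: u−w=40.60600, u+w=15.22800; √(b/2)=2.91548, √(2b)=5.83095; F=2.91548×40.606=118.38582, v=15.22800/5.83095=2.61158
k=1: u−w=-28.90300, u+w=3.87900; √(b/2)=2.91548, √(2b)=5.83095; F=2.91548×(-28.903)=-84.26600, v=3.87900/5.83095=0.66524
k=2: u−w=18.62200, u+w=32.25200; √(b/2)=2.91548, √(2b)=5.83095; F=2.91548×18.622=54.29199, v=32.25200/5.83095=5.53117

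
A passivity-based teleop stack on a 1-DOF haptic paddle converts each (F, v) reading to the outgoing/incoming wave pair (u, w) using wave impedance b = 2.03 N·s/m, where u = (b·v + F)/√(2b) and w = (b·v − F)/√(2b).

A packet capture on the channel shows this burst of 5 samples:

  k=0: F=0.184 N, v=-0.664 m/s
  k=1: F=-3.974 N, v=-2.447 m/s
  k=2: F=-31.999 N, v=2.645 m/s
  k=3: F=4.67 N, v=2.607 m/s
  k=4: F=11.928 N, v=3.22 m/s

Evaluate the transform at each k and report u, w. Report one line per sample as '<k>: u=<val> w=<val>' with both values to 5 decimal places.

0: u=-0.57764 w=-0.76028
1: u=-4.43755 w=-0.49302
2: u=-13.21607 w=18.54560
3: u=4.94416 w=0.30880
4: u=9.16383 w=-2.67571

k=0: b·v=2.03×(-0.664)=-1.34792; √(2b)=2.01494; u=(-1.34792+0.184)/2.01494=-0.57764, w=(-1.34792−0.184)/2.01494=-0.76028
k=1: b·v=2.03×(-2.447)=-4.96741; √(2b)=2.01494; u=(-4.96741+(-3.974))/2.01494=-4.43755, w=(-4.96741−(-3.974))/2.01494=-0.49302
k=2: b·v=2.03×2.645=5.36935; √(2b)=2.01494; u=(5.36935+(-31.999))/2.01494=-13.21607, w=(5.36935−(-31.999))/2.01494=18.54560
k=3: b·v=2.03×2.607=5.29221; √(2b)=2.01494; u=(5.29221+4.67)/2.01494=4.94416, w=(5.29221−4.67)/2.01494=0.30880
k=4: b·v=2.03×3.22=6.53660; √(2b)=2.01494; u=(6.53660+11.928)/2.01494=9.16383, w=(6.53660−11.928)/2.01494=-2.67571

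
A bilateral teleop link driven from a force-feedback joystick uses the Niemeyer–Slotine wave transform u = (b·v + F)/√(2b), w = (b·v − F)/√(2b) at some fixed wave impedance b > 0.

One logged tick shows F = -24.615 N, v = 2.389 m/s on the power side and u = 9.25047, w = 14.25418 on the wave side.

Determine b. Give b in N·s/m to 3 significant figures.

u + w = 23.5046;  u + w = √(2b)·v, so √(2b) = 23.5046/2.389 = 9.8387.
b = (√(2b))²/2 = 96.8000/2 = 48.4000.
(Check via u − w = 2F/√(2b): u − w = -5.0037, 2F/√(2b) = -5.0037.)

b = 48.4 N·s/m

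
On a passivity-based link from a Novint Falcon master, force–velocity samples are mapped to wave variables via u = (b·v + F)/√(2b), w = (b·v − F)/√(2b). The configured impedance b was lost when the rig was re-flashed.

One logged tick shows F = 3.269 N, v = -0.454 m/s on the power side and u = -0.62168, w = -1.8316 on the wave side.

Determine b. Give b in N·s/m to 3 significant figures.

u + w = -2.45328;  u + w = √(2b)·v, so √(2b) = -2.45328/(-0.454) = 5.40370.
b = (√(2b))²/2 = 29.19998/2 = 14.59999.
(Check via u − w = 2F/√(2b): u − w = 1.20992, 2F/√(2b) = 1.20991.)

b = 14.6 N·s/m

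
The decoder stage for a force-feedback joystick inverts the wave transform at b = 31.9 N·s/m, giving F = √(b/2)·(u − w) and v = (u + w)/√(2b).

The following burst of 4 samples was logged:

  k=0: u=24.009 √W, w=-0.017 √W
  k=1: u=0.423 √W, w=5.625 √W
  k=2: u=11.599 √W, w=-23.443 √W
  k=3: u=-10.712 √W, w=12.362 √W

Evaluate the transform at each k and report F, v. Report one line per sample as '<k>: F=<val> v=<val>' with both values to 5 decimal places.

k=0: u−w=24.02600, u+w=23.99200; √(b/2)=3.99375, √(2b)=7.98749; F=3.99375×24.026=95.95372, v=23.99200/7.98749=3.00370
k=1: u−w=-5.20200, u+w=6.04800; √(b/2)=3.99375, √(2b)=7.98749; F=3.99375×(-5.202)=-20.77546, v=6.04800/7.98749=0.75718
k=2: u−w=35.04200, u+w=-11.84400; √(b/2)=3.99375, √(2b)=7.98749; F=3.99375×35.042=139.94882, v=-11.84400/7.98749=-1.48282
k=3: u−w=-23.07400, u+w=1.65000; √(b/2)=3.99375, √(2b)=7.98749; F=3.99375×(-23.074)=-92.15167, v=1.65000/7.98749=0.20657

0: F=95.95372 v=3.00370
1: F=-20.77546 v=0.75718
2: F=139.94882 v=-1.48282
3: F=-92.15167 v=0.20657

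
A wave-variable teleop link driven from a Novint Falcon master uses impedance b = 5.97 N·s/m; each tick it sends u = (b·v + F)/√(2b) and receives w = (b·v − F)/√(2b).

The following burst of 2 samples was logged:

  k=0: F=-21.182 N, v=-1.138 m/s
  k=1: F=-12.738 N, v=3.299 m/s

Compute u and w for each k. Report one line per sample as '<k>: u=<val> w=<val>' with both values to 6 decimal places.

0: u=-8.096201 w=4.163921
1: u=2.013361 w=9.386104

k=0: b·v=5.97×(-1.138)=-6.793860; √(2b)=3.455431; u=(-6.793860+(-21.182))/3.455431=-8.096201, w=(-6.793860−(-21.182))/3.455431=4.163921
k=1: b·v=5.97×3.299=19.695030; √(2b)=3.455431; u=(19.695030+(-12.738))/3.455431=2.013361, w=(19.695030−(-12.738))/3.455431=9.386104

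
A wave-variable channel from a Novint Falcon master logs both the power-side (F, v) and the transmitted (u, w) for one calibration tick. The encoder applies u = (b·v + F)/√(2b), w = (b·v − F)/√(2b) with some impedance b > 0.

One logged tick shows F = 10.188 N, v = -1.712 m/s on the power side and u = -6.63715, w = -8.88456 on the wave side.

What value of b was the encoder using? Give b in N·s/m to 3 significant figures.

b = 41.1 N·s/m

u + w = -15.5217;  u + w = √(2b)·v, so √(2b) = -15.5217/(-1.712) = 9.0664.
b = (√(2b))²/2 = 82.2000/2 = 41.1000.
(Check via u − w = 2F/√(2b): u − w = 2.2474, 2F/√(2b) = 2.2474.)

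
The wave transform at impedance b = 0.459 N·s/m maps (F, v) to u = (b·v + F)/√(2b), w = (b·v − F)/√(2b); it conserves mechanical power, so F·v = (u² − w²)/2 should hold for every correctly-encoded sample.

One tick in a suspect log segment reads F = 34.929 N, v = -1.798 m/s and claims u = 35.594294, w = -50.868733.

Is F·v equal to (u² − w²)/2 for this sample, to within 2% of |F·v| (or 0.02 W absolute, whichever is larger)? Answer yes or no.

no

F·v = 34.929×(-1.798) = -62.802342 W.
(u² − w²)/2 = (1266.953765 − 2587.627997)/2 = -660.337116 W.
|Δ| = 597.534774;  2% of max(1, |F·v|) = 1.256047.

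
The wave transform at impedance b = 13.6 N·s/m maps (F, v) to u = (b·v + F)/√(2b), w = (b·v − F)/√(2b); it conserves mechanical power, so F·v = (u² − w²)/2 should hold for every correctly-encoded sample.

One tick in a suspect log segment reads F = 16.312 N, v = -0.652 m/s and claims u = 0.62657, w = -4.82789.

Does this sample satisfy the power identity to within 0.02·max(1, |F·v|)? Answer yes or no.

F·v = 16.312×(-0.652) = -10.6354 W.
(u² − w²)/2 = (0.3926 − 23.3085)/2 = -11.4580 W.
|Δ| = 0.8225;  2% of max(1, |F·v|) = 0.2127.

no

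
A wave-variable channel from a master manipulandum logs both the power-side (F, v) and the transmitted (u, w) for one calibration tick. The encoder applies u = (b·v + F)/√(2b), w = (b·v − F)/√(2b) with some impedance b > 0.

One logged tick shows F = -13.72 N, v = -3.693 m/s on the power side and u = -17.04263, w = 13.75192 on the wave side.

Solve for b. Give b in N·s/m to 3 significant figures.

b = 0.397 N·s/m

u + w = -3.290710;  u + w = √(2b)·v, so √(2b) = -3.290710/(-3.693) = 0.891067.
b = (√(2b))²/2 = 0.794000/2 = 0.397000.
(Check via u − w = 2F/√(2b): u − w = -30.794550, 2F/√(2b) = -30.794546.)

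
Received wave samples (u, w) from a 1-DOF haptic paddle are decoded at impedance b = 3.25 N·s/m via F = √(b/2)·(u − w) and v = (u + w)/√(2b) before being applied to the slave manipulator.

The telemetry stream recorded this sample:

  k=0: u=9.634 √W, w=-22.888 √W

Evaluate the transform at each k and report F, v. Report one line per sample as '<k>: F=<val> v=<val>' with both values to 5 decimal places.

0: F=41.45758 v=-5.19865

k=0: u−w=32.52200, u+w=-13.25400; √(b/2)=1.27475, √(2b)=2.54951; F=1.27475×32.522=41.45758, v=-13.25400/2.54951=-5.19865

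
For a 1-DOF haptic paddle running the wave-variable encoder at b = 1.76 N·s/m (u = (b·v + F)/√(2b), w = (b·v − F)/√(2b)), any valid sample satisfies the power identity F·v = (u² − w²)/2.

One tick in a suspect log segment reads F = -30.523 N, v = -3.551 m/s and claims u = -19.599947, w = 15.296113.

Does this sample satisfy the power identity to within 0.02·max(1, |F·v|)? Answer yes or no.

no

F·v = (-30.523)×(-3.551) = 108.387173 W.
(u² − w²)/2 = (384.157922 − 233.971073)/2 = 75.093425 W.
|Δ| = 33.293748;  2% of max(1, |F·v|) = 2.167743.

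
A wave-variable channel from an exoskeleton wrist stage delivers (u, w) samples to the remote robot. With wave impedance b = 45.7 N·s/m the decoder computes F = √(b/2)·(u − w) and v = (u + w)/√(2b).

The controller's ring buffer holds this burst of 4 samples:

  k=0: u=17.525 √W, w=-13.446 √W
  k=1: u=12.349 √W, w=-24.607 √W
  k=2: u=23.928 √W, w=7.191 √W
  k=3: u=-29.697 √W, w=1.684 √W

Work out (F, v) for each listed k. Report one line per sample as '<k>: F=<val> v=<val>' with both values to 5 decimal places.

0: F=148.04656 v=0.42666
1: F=176.65586 v=-1.28217
2: F=80.00566 v=3.25501
3: F=-150.00643 v=-2.93013

k=0: u−w=30.97100, u+w=4.07900; √(b/2)=4.78017, √(2b)=9.56033; F=4.78017×30.971=148.04656, v=4.07900/9.56033=0.42666
k=1: u−w=36.95600, u+w=-12.25800; √(b/2)=4.78017, √(2b)=9.56033; F=4.78017×36.956=176.65586, v=-12.25800/9.56033=-1.28217
k=2: u−w=16.73700, u+w=31.11900; √(b/2)=4.78017, √(2b)=9.56033; F=4.78017×16.737=80.00566, v=31.11900/9.56033=3.25501
k=3: u−w=-31.38100, u+w=-28.01300; √(b/2)=4.78017, √(2b)=9.56033; F=4.78017×(-31.381)=-150.00643, v=-28.01300/9.56033=-2.93013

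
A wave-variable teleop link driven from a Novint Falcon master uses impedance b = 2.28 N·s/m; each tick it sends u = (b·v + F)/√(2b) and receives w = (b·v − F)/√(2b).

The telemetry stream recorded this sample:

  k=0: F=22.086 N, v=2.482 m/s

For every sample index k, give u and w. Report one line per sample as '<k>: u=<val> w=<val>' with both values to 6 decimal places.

0: u=12.992768 w=-7.692666

k=0: b·v=2.28×2.482=5.658960; √(2b)=2.135416; u=(5.658960+22.086)/2.135416=12.992768, w=(5.658960−22.086)/2.135416=-7.692666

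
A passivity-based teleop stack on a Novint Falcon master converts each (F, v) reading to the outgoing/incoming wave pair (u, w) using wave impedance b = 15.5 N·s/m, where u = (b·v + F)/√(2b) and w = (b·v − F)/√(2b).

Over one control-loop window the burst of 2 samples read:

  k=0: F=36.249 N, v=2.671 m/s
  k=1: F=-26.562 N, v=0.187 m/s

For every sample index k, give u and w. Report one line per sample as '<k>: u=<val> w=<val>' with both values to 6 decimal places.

0: u=13.946262 w=0.925237
1: u=-4.250090 w=5.291262

k=0: b·v=15.5×2.671=41.400500; √(2b)=5.567764; u=(41.400500+36.249)/5.567764=13.946262, w=(41.400500−36.249)/5.567764=0.925237
k=1: b·v=15.5×0.187=2.898500; √(2b)=5.567764; u=(2.898500+(-26.562))/5.567764=-4.250090, w=(2.898500−(-26.562))/5.567764=5.291262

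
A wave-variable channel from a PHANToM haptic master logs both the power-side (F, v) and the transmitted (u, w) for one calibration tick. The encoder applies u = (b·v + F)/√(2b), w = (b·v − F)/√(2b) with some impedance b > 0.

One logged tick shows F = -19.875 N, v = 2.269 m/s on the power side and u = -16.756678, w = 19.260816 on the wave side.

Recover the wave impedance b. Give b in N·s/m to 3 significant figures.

u + w = 2.504138;  u + w = √(2b)·v, so √(2b) = 2.504138/2.269 = 1.103631.
b = (√(2b))²/2 = 1.218001/2 = 0.609000.
(Check via u − w = 2F/√(2b): u − w = -36.017494, 2F/√(2b) = -36.017484.)

b = 0.609 N·s/m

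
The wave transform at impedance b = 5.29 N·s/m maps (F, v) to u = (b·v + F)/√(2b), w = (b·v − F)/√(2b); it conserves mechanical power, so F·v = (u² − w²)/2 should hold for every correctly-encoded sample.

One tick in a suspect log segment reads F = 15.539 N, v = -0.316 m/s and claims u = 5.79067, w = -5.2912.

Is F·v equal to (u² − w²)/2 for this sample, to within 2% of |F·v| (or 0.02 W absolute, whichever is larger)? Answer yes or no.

no

F·v = 15.539×(-0.316) = -4.91032 W.
(u² − w²)/2 = (33.53186 − 27.99680)/2 = 2.76753 W.
|Δ| = 7.67785;  2% of max(1, |F·v|) = 0.09821.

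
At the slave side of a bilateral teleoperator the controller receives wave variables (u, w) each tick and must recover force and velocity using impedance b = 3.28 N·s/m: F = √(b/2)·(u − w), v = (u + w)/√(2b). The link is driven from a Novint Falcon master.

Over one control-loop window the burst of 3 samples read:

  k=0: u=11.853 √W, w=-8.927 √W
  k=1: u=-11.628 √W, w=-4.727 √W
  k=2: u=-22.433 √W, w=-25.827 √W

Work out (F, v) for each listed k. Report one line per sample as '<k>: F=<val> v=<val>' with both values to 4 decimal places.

0: F=26.6114 v=1.1424
1: F=-8.8376 v=-6.3856
2: F=4.3464 v=-18.8424

k=0: u−w=20.7800, u+w=2.9260; √(b/2)=1.2806, √(2b)=2.5612; F=1.2806×20.78=26.6114, v=2.9260/2.5612=1.1424
k=1: u−w=-6.9010, u+w=-16.3550; √(b/2)=1.2806, √(2b)=2.5612; F=1.2806×(-6.901)=-8.8376, v=-16.3550/2.5612=-6.3856
k=2: u−w=3.3940, u+w=-48.2600; √(b/2)=1.2806, √(2b)=2.5612; F=1.2806×3.394=4.3464, v=-48.2600/2.5612=-18.8424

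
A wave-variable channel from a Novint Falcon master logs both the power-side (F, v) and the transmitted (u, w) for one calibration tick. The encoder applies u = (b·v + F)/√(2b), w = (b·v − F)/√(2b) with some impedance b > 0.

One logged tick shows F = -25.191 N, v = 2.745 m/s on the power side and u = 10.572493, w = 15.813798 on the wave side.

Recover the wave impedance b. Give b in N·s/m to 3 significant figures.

b = 46.2 N·s/m

u + w = 26.386291;  u + w = √(2b)·v, so √(2b) = 26.386291/2.745 = 9.612492.
b = (√(2b))²/2 = 92.400006/2 = 46.200003.
(Check via u − w = 2F/√(2b): u − w = -5.241305, 2F/√(2b) = -5.241305.)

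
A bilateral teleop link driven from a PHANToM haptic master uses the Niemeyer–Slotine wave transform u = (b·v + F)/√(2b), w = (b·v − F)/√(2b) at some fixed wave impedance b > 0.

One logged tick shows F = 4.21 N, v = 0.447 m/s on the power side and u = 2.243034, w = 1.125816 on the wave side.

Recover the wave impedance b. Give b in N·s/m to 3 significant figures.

u + w = 3.368850;  u + w = √(2b)·v, so √(2b) = 3.368850/0.447 = 7.536577.
b = (√(2b))²/2 = 56.799996/2 = 28.399998.
(Check via u − w = 2F/√(2b): u − w = 1.117218, 2F/√(2b) = 1.117218.)

b = 28.4 N·s/m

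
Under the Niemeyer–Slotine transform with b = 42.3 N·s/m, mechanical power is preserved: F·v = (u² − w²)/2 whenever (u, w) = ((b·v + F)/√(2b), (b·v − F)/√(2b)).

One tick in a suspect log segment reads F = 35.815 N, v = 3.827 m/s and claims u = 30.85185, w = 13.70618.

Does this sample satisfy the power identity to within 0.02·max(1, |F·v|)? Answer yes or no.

no

F·v = 35.815×3.827 = 137.0640 W.
(u² − w²)/2 = (951.8366 − 187.8594)/2 = 381.9886 W.
|Δ| = 244.9246;  2% of max(1, |F·v|) = 2.7413.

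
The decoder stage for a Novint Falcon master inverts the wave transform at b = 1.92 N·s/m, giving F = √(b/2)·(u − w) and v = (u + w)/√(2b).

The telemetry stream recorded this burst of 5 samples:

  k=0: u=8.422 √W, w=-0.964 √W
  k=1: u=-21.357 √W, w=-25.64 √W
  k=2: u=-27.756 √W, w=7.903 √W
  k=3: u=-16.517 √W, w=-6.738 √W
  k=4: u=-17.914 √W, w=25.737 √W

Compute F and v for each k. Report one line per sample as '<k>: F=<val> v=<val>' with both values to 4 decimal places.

0: F=9.1964 v=3.8059
1: F=4.1965 v=-23.9831
2: F=-34.9385 v=-10.1312
3: F=-9.5814 v=-11.8673
4: F=-42.7691 v=3.9922

k=0: u−w=9.3860, u+w=7.4580; √(b/2)=0.9798, √(2b)=1.9596; F=0.9798×9.386=9.1964, v=7.4580/1.9596=3.8059
k=1: u−w=4.2830, u+w=-46.9970; √(b/2)=0.9798, √(2b)=1.9596; F=0.9798×4.283=4.1965, v=-46.9970/1.9596=-23.9831
k=2: u−w=-35.6590, u+w=-19.8530; √(b/2)=0.9798, √(2b)=1.9596; F=0.9798×(-35.659)=-34.9385, v=-19.8530/1.9596=-10.1312
k=3: u−w=-9.7790, u+w=-23.2550; √(b/2)=0.9798, √(2b)=1.9596; F=0.9798×(-9.779)=-9.5814, v=-23.2550/1.9596=-11.8673
k=4: u−w=-43.6510, u+w=7.8230; √(b/2)=0.9798, √(2b)=1.9596; F=0.9798×(-43.651)=-42.7691, v=7.8230/1.9596=3.9922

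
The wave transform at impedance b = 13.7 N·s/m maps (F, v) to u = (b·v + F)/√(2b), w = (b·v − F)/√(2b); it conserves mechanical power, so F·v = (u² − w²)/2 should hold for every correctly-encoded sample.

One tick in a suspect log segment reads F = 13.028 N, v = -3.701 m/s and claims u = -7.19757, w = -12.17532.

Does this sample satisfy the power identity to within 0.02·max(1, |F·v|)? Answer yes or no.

F·v = 13.028×(-3.701) = -48.2166 W.
(u² − w²)/2 = (51.8050 − 148.2384)/2 = -48.2167 W.
|Δ| = 0.0001;  2% of max(1, |F·v|) = 0.9643.

yes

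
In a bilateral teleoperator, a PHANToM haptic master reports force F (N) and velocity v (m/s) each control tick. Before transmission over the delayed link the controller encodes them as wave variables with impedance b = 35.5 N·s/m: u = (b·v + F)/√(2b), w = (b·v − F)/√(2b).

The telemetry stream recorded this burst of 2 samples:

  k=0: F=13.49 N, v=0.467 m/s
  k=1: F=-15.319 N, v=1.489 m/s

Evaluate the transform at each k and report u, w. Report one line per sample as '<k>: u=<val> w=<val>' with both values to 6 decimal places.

0: u=3.568474 w=0.366538
1: u=4.455238 w=8.091299

k=0: b·v=35.5×0.467=16.578500; √(2b)=8.426150; u=(16.578500+13.49)/8.426150=3.568474, w=(16.578500−13.49)/8.426150=0.366538
k=1: b·v=35.5×1.489=52.859500; √(2b)=8.426150; u=(52.859500+(-15.319))/8.426150=4.455238, w=(52.859500−(-15.319))/8.426150=8.091299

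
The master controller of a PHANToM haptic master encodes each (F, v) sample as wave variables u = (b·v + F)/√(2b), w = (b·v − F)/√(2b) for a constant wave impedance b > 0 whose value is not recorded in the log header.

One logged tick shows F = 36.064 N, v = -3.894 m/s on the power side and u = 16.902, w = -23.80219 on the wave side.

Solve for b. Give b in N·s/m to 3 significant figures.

b = 1.57 N·s/m

u + w = -6.90019;  u + w = √(2b)·v, so √(2b) = -6.90019/(-3.894) = 1.77201.
b = (√(2b))²/2 = 3.14000/2 = 1.57000.
(Check via u − w = 2F/√(2b): u − w = 40.70419, 2F/√(2b) = 40.70416.)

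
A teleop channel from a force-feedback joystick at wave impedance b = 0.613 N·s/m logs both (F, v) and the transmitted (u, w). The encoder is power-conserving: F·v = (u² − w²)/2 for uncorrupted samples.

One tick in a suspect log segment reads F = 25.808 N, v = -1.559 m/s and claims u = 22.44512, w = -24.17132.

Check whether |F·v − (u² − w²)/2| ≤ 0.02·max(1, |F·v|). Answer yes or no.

yes

F·v = 25.808×(-1.559) = -40.2347 W.
(u² − w²)/2 = (503.7834 − 584.2527)/2 = -40.2346 W.
|Δ| = 0.0000;  2% of max(1, |F·v|) = 0.8047.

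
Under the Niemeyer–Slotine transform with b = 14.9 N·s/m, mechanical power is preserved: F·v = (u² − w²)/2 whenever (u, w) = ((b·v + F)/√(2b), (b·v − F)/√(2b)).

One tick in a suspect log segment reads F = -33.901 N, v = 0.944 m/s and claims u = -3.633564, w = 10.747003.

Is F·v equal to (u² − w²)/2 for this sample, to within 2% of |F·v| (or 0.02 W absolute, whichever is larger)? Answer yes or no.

no

F·v = (-33.901)×0.944 = -32.002544 W.
(u² − w²)/2 = (13.202787 − 115.498073)/2 = -51.147643 W.
|Δ| = 19.145099;  2% of max(1, |F·v|) = 0.640051.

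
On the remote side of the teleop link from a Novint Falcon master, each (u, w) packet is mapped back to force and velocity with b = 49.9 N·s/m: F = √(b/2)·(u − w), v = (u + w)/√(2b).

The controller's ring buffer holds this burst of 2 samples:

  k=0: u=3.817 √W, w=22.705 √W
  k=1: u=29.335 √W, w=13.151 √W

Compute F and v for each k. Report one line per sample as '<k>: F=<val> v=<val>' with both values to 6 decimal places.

k=0: u−w=-18.888000, u+w=26.522000; √(b/2)=4.994997, √(2b)=9.989995; F=4.994997×(-18.888)=-94.345513, v=26.522000/9.989995=2.654856
k=1: u−w=16.184000, u+w=42.486000; √(b/2)=4.994997, √(2b)=9.989995; F=4.994997×16.184=80.839039, v=42.486000/9.989995=4.252855

0: F=-94.345513 v=2.654856
1: F=80.839039 v=4.252855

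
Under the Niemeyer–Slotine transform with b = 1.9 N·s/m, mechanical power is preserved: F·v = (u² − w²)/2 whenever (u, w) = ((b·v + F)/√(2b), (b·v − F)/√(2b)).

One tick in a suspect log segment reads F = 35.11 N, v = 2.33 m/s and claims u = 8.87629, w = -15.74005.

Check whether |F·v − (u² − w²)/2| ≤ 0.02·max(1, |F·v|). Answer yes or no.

F·v = 35.11×2.33 = 81.8063 W.
(u² − w²)/2 = (78.7885 − 247.7492)/2 = -84.4803 W.
|Δ| = 166.2866;  2% of max(1, |F·v|) = 1.6361.

no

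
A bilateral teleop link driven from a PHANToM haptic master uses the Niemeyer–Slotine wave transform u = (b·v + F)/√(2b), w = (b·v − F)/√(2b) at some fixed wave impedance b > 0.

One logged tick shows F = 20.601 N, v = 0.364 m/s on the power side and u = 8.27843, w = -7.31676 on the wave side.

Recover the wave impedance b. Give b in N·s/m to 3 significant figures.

u + w = 0.96167;  u + w = √(2b)·v, so √(2b) = 0.96167/0.364 = 2.64195.
b = (√(2b))²/2 = 6.97990/2 = 3.48995.
(Check via u − w = 2F/√(2b): u − w = 15.59519, 2F/√(2b) = 15.59530.)

b = 3.49 N·s/m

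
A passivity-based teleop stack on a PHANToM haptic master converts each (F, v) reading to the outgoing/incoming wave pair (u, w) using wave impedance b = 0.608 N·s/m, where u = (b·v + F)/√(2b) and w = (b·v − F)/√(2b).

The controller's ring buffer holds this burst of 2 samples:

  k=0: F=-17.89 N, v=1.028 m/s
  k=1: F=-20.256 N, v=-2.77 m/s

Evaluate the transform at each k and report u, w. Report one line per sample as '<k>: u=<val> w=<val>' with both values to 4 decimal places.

k=0: b·v=0.608×1.028=0.6250; √(2b)=1.1027; u=(0.6250+(-17.89))/1.1027=-15.6567, w=(0.6250−(-17.89))/1.1027=16.7903
k=1: b·v=0.608×(-2.77)=-1.6842; √(2b)=1.1027; u=(-1.6842+(-20.256))/1.1027=-19.8963, w=(-1.6842−(-20.256))/1.1027=16.8418

0: u=-15.6567 w=16.7903
1: u=-19.8963 w=16.8418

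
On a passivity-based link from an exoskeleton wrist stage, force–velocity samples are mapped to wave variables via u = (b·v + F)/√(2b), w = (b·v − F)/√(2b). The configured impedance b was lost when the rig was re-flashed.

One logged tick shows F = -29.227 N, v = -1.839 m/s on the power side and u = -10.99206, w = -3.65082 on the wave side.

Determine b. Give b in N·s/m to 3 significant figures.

b = 31.7 N·s/m

u + w = -14.6429;  u + w = √(2b)·v, so √(2b) = -14.6429/(-1.839) = 7.9624.
b = (√(2b))²/2 = 63.4000/2 = 31.7000.
(Check via u − w = 2F/√(2b): u − w = -7.3412, 2F/√(2b) = -7.3412.)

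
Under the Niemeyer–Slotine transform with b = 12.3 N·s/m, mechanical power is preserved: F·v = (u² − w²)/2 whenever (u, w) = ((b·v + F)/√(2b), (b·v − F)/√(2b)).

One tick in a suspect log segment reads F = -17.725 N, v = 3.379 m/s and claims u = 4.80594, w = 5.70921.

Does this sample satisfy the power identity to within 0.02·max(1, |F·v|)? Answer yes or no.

no

F·v = (-17.725)×3.379 = -59.8928 W.
(u² − w²)/2 = (23.0971 − 32.5951)/2 = -4.7490 W.
|Δ| = 55.1438;  2% of max(1, |F·v|) = 1.1979.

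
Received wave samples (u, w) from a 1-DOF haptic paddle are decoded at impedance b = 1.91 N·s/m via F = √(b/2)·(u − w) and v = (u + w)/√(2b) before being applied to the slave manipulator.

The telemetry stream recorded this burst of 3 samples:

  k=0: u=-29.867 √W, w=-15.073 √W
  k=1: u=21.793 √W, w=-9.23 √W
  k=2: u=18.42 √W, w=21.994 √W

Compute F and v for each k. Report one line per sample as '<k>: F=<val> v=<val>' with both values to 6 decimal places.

0: F=-14.457304 v=-22.993304
1: F=30.316948 v=6.427790
2: F=-3.492659 v=20.677601

k=0: u−w=-14.794000, u+w=-44.940000; √(b/2)=0.977241, √(2b)=1.954482; F=0.977241×(-14.794)=-14.457304, v=-44.940000/1.954482=-22.993304
k=1: u−w=31.023000, u+w=12.563000; √(b/2)=0.977241, √(2b)=1.954482; F=0.977241×31.023=30.316948, v=12.563000/1.954482=6.427790
k=2: u−w=-3.574000, u+w=40.414000; √(b/2)=0.977241, √(2b)=1.954482; F=0.977241×(-3.574)=-3.492659, v=40.414000/1.954482=20.677601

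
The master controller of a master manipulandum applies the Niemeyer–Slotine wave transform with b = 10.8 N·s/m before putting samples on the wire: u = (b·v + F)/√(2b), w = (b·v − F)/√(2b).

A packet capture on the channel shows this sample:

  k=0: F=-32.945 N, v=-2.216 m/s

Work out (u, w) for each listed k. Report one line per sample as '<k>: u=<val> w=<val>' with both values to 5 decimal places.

k=0: b·v=10.8×(-2.216)=-23.93280; √(2b)=4.64758; u=(-23.93280+(-32.945))/4.64758=-12.23815, w=(-23.93280−(-32.945))/4.64758=1.93912

0: u=-12.23815 w=1.93912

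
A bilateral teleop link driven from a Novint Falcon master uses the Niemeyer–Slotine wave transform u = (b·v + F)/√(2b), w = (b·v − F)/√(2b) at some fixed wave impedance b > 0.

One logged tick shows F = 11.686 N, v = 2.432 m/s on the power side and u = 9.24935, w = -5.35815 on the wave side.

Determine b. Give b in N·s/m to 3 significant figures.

u + w = 3.89120;  u + w = √(2b)·v, so √(2b) = 3.89120/2.432 = 1.60000.
b = (√(2b))²/2 = 2.56000/2 = 1.28000.
(Check via u − w = 2F/√(2b): u − w = 14.60750, 2F/√(2b) = 14.60750.)

b = 1.28 N·s/m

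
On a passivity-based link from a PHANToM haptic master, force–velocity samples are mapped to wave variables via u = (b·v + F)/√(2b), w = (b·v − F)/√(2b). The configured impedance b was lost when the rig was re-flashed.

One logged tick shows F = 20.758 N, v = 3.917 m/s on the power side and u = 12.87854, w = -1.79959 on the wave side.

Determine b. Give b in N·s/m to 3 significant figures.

b = 4 N·s/m

u + w = 11.0789;  u + w = √(2b)·v, so √(2b) = 11.0789/3.917 = 2.8284.
b = (√(2b))²/2 = 8.0000/2 = 4.0000.
(Check via u − w = 2F/√(2b): u − w = 14.6781, 2F/√(2b) = 14.6781.)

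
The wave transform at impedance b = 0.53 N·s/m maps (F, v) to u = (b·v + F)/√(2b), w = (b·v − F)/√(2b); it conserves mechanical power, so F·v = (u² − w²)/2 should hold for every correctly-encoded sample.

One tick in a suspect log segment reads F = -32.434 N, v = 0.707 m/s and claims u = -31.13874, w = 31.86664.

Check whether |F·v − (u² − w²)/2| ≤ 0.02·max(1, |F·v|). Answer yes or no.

F·v = (-32.434)×0.707 = -22.9308 W.
(u² − w²)/2 = (969.6211 − 1015.4827)/2 = -22.9308 W.
|Δ| = 0.0000;  2% of max(1, |F·v|) = 0.4586.

yes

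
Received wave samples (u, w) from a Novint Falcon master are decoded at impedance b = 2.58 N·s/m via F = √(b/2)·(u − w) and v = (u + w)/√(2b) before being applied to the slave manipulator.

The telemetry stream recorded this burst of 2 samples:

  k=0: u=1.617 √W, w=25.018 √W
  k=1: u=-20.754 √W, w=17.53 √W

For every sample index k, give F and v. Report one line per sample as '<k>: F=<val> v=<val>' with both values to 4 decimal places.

0: F=-26.5784 v=11.7254
1: F=-43.4823 v=-1.4193

k=0: u−w=-23.4010, u+w=26.6350; √(b/2)=1.1358, √(2b)=2.2716; F=1.1358×(-23.401)=-26.5784, v=26.6350/2.2716=11.7254
k=1: u−w=-38.2840, u+w=-3.2240; √(b/2)=1.1358, √(2b)=2.2716; F=1.1358×(-38.284)=-43.4823, v=-3.2240/2.2716=-1.4193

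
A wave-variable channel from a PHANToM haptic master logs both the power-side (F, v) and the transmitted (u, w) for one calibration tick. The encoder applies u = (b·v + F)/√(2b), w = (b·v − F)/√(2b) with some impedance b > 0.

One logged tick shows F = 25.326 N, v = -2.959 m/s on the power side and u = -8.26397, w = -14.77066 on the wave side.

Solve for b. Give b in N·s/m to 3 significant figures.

b = 30.3 N·s/m

u + w = -23.0346;  u + w = √(2b)·v, so √(2b) = -23.0346/(-2.959) = 7.7846.
b = (√(2b))²/2 = 60.6000/2 = 30.3000.
(Check via u − w = 2F/√(2b): u − w = 6.5067, 2F/√(2b) = 6.5067.)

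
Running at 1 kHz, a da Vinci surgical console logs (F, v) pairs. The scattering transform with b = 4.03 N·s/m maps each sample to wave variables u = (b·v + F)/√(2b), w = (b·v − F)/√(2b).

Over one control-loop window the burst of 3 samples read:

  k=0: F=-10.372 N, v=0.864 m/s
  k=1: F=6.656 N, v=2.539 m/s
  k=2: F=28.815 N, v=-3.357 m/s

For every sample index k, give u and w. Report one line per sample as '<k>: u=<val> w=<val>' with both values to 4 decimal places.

0: u=-2.4269 w=4.8798
1: u=5.9486 w=1.2597
2: u=5.3844 w=-14.9149

k=0: b·v=4.03×0.864=3.4819; √(2b)=2.8390; u=(3.4819+(-10.372))/2.8390=-2.4269, w=(3.4819−(-10.372))/2.8390=4.8798
k=1: b·v=4.03×2.539=10.2322; √(2b)=2.8390; u=(10.2322+6.656)/2.8390=5.9486, w=(10.2322−6.656)/2.8390=1.2597
k=2: b·v=4.03×(-3.357)=-13.5287; √(2b)=2.8390; u=(-13.5287+28.815)/2.8390=5.3844, w=(-13.5287−28.815)/2.8390=-14.9149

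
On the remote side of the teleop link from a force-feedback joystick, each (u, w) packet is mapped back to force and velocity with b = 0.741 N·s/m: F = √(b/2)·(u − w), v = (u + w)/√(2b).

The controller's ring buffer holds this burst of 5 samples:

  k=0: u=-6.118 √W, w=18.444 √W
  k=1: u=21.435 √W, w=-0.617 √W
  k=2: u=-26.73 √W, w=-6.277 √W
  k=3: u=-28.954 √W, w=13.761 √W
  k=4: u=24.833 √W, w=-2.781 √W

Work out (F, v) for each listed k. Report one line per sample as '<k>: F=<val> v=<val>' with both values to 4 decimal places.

k=0: u−w=-24.5620, u+w=12.3260; √(b/2)=0.6087, √(2b)=1.2174; F=0.6087×(-24.562)=-14.9506, v=12.3260/1.2174=10.1251
k=1: u−w=22.0520, u+w=20.8180; √(b/2)=0.6087, √(2b)=1.2174; F=0.6087×22.052=13.4228, v=20.8180/1.2174=17.1007
k=2: u−w=-20.4530, u+w=-33.0070; √(b/2)=0.6087, √(2b)=1.2174; F=0.6087×(-20.453)=-12.4495, v=-33.0070/1.2174=-27.1133
k=3: u−w=-42.7150, u+w=-15.1930; √(b/2)=0.6087, √(2b)=1.2174; F=0.6087×(-42.715)=-26.0001, v=-15.1930/1.2174=-12.4801
k=4: u−w=27.6140, u+w=22.0520; √(b/2)=0.6087, √(2b)=1.2174; F=0.6087×27.614=16.8083, v=22.0520/1.2174=18.1144

0: F=-14.9506 v=10.1251
1: F=13.4228 v=17.1007
2: F=-12.4495 v=-27.1133
3: F=-26.0001 v=-12.4801
4: F=16.8083 v=18.1144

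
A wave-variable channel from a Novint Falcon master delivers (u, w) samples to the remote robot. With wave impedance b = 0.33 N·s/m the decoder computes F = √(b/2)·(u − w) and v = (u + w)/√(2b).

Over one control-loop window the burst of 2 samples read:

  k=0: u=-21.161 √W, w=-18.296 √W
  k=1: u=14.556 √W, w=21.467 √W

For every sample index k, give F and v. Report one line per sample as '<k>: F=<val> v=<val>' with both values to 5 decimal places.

0: F=-1.16377 v=-48.56821
1: F=-2.80726 v=44.34125

k=0: u−w=-2.86500, u+w=-39.45700; √(b/2)=0.40620, √(2b)=0.81240; F=0.40620×(-2.865)=-1.16377, v=-39.45700/0.81240=-48.56821
k=1: u−w=-6.91100, u+w=36.02300; √(b/2)=0.40620, √(2b)=0.81240; F=0.40620×(-6.911)=-2.80726, v=36.02300/0.81240=44.34125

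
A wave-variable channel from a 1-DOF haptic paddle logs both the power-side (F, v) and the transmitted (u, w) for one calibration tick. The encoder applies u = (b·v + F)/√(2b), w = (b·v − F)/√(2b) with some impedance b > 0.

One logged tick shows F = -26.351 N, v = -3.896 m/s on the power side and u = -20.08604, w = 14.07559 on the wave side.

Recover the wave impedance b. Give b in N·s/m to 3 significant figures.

u + w = -6.0105;  u + w = √(2b)·v, so √(2b) = -6.0105/(-3.896) = 1.5427.
b = (√(2b))²/2 = 2.3800/2 = 1.1900.
(Check via u − w = 2F/√(2b): u − w = -34.1616, 2F/√(2b) = -34.1617.)

b = 1.19 N·s/m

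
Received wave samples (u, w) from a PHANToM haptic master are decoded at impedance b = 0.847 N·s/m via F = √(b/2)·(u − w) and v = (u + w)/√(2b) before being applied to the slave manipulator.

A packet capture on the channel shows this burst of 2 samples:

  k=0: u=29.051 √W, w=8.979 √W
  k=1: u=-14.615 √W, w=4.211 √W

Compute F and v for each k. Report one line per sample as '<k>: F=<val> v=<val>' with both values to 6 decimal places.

0: F=13.062231 v=29.219288
1: F=-12.251373 v=-7.993623

k=0: u−w=20.072000, u+w=38.030000; √(b/2)=0.650769, √(2b)=1.301538; F=0.650769×20.072=13.062231, v=38.030000/1.301538=29.219288
k=1: u−w=-18.826000, u+w=-10.404000; √(b/2)=0.650769, √(2b)=1.301538; F=0.650769×(-18.826)=-12.251373, v=-10.404000/1.301538=-7.993623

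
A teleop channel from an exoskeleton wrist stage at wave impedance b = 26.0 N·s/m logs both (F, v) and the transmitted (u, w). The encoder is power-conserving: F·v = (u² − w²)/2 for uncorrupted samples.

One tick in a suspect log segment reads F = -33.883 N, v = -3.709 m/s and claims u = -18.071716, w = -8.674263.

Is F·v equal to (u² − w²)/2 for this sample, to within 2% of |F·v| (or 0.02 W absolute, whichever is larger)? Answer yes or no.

yes

F·v = (-33.883)×(-3.709) = 125.672047 W.
(u² − w²)/2 = (326.586919 − 75.242839)/2 = 125.672040 W.
|Δ| = 0.000007;  2% of max(1, |F·v|) = 2.513441.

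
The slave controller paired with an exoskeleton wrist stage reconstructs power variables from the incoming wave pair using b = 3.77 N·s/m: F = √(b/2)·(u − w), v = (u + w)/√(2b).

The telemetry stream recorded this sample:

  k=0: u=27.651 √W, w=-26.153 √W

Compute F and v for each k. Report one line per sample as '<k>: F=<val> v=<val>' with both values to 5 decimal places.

0: F=73.87036 v=0.54554

k=0: u−w=53.80400, u+w=1.49800; √(b/2)=1.37295, √(2b)=2.74591; F=1.37295×53.804=73.87036, v=1.49800/2.74591=0.54554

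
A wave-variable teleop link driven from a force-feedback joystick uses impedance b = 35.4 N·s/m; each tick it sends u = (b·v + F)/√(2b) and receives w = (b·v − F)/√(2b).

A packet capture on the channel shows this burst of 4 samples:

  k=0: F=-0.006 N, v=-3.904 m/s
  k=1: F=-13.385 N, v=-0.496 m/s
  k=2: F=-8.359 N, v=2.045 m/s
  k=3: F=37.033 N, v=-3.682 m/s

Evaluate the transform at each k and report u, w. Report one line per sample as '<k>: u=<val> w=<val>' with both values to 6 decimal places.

k=0: b·v=35.4×(-3.904)=-138.201600; √(2b)=8.414274; u=(-138.201600+(-0.006))/8.414274=-16.425375, w=(-138.201600−(-0.006))/8.414274=-16.423949
k=1: b·v=35.4×(-0.496)=-17.558400; √(2b)=8.414274; u=(-17.558400+(-13.385))/8.414274=-3.677489, w=(-17.558400−(-13.385))/8.414274=-0.495991
k=2: b·v=35.4×2.045=72.393000; √(2b)=8.414274; u=(72.393000+(-8.359))/8.414274=7.610164, w=(72.393000−(-8.359))/8.414274=9.597026
k=3: b·v=35.4×(-3.682)=-130.342800; √(2b)=8.414274; u=(-130.342800+37.033)/8.414274=-11.089466, w=(-130.342800−37.033)/8.414274=-19.891889

0: u=-16.425375 w=-16.423949
1: u=-3.677489 w=-0.495991
2: u=7.610164 w=9.597026
3: u=-11.089466 w=-19.891889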